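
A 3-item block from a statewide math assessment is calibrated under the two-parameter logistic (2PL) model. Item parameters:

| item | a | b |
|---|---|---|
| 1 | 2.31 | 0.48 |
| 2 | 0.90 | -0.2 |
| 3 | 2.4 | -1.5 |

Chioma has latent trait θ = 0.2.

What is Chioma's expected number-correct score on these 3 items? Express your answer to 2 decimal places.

1.92

P(θ) = 1 / (1 + exp(−a(θ − b)))
P_1 = 1/(1+e^{0.6468}) = 0.3437
P_2 = 1/(1+e^{-0.3600}) = 0.5890
P_3 = 1/(1+e^{-4.0800}) = 0.9834
E[score] = 0.3437 + 0.5890 + 0.9834 = 1.9161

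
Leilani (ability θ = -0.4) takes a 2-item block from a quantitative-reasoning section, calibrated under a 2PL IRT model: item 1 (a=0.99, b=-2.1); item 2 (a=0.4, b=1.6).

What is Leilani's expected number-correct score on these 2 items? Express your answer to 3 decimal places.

P(θ) = 1 / (1 + exp(−a(θ − b)))
P_1 = 1/(1+e^{-1.6830}) = 0.8433
P_2 = 1/(1+e^{0.8000}) = 0.3100
E[score] = 0.8433 + 0.3100 = 1.1533

1.153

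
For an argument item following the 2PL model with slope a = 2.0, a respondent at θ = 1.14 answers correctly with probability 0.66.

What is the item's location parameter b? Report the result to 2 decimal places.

P(θ) = 1 / (1 + exp(−a(θ − b)))
logit(0.66) = ln(0.66/0.34) = 0.6633
b = θ − logit/(a) = 1.14 − 0.6633/2.0000 = 0.8084

0.81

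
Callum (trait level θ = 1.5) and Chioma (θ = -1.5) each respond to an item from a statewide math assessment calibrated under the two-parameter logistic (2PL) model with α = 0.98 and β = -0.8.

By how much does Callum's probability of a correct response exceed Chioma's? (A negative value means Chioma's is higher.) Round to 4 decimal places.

P(θ) = 1 / (1 + exp(−α(θ − β)))
P(Callum) = 0.9050  [exponent 2.2540]
P(Chioma) = 0.3349  [exponent -0.6860]
Difference = 0.9050 − 0.3349 = 0.5701

0.5701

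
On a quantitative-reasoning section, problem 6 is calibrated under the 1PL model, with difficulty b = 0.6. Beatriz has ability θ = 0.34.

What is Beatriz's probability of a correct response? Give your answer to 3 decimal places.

0.435

P(θ) = 1 / (1 + exp(−(θ − b)))
Exponent: (0.34 − 0.6) = -0.2600
1/(1 + e^{0.2600}) = 0.4354
P = 0.4354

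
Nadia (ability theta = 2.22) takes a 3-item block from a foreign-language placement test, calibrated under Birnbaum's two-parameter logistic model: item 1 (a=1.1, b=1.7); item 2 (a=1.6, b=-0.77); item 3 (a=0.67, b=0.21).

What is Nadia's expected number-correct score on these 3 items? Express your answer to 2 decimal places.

2.42

P(theta) = 1 / (1 + exp(−a(theta − b)))
P_1 = 1/(1+e^{-0.5720}) = 0.6392
P_2 = 1/(1+e^{-4.7840}) = 0.9917
P_3 = 1/(1+e^{-1.3467}) = 0.7936
E[score] = 0.6392 + 0.9917 + 0.7936 = 2.4245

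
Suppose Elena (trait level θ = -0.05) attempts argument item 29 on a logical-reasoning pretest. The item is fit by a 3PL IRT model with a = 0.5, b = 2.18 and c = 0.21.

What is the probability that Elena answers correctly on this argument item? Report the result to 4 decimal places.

0.4051

P(θ) = c + (1 − c) · 1 / (1 + exp(−a(θ − b)))
Exponent: 0.5 × (-0.05 − 2.18) = -1.1150
1/(1 + e^{1.1150}) = 0.2469
P = 0.21 + 0.79 × 0.2469 = 0.4051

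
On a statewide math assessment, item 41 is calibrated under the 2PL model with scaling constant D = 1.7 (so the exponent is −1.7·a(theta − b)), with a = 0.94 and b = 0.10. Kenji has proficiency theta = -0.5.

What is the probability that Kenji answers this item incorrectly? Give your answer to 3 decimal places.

P(theta) = 1 / (1 + exp(−D·a(theta − b)))
Exponent: 1.7 × 0.94 × (-0.5 − 0.10) = -0.9588
1/(1 + e^{0.9588}) = 0.2771
P = 0.2771
P(incorrect) = 1 − 0.2771 = 0.7229

0.723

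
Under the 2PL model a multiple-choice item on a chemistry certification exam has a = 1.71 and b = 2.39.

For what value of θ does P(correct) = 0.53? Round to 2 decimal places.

2.46

P(θ) = 1 / (1 + exp(−a(θ − b)))
logit = ln(0.5300/0.4700) = 0.1201
θ = b + logit/(a) = 2.39 + 0.1201/1.7100 = 2.4603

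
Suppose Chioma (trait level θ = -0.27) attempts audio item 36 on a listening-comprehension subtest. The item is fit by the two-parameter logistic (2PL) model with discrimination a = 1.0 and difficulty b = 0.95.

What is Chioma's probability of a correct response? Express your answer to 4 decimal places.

0.2279

P(θ) = 1 / (1 + exp(−a(θ − b)))
Exponent: 1.0 × (-0.27 − 0.95) = -1.2200
1/(1 + e^{1.2200}) = 0.2279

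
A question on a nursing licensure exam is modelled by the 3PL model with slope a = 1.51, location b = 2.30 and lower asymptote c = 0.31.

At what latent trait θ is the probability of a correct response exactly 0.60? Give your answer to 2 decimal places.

2.09

P(θ) = c + (1 − c) · 1 / (1 + exp(−a(θ − b)))
Remove guessing floor: (0.60 − 0.31)/(1 − 0.31) = 0.4203
logit = ln(0.4203/0.5797) = -0.3216
θ = b + logit/(a) = 2.30 + (-0.3216)/1.5100 = 2.0870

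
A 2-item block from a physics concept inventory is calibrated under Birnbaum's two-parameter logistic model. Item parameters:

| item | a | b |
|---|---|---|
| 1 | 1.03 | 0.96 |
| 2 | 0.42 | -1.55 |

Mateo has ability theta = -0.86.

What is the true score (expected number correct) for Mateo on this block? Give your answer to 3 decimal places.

0.705

P(theta) = 1 / (1 + exp(−a(theta − b)))
P_1 = 1/(1+e^{1.8746}) = 0.1330
P_2 = 1/(1+e^{-0.2898}) = 0.5719
E[score] = 0.1330 + 0.5719 = 0.7050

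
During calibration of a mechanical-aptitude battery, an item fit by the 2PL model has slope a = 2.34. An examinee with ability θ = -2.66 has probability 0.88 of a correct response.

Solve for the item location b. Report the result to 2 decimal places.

-3.51

P(θ) = 1 / (1 + exp(−a(θ − b)))
logit(0.88) = ln(0.88/0.12) = 1.9924
b = θ − logit/(a) = -2.66 − 1.9924/2.3400 = -3.5115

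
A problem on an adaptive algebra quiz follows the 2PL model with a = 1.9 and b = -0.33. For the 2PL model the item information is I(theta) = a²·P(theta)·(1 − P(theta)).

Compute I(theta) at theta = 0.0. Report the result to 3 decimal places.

P = 1/(1+e^{-0.6270}) = 0.6518
P(1−P) = 0.6518 × 0.3482 = 0.2270
I = a² × P(1−P) = 1.9² × 0.2270 = 0.81930

0.819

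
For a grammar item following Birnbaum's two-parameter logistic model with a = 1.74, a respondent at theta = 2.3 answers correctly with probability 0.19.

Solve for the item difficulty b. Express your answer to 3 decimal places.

P(theta) = 1 / (1 + exp(−a(theta − b)))
logit(0.19) = ln(0.19/0.81) = -1.4500
b = theta − logit/(a) = 2.3 − (-1.4500)/1.7400 = 3.1333

3.133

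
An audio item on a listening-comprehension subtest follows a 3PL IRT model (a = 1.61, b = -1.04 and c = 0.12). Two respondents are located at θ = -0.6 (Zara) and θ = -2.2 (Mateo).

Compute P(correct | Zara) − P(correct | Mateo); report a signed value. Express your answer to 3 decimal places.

0.472

P(θ) = c + (1 − c) · 1 / (1 + exp(−a(θ − b)))
P(Zara) = 0.7096  [exponent 0.7084]
P(Mateo) = 0.2378  [exponent -1.8676]
Difference = 0.7096 − 0.2378 = 0.4719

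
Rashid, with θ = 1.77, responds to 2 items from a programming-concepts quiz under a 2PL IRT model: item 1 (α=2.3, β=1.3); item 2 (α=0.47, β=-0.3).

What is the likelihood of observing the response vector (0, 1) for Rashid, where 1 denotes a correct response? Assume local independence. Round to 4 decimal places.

0.1838

P(θ) = 1 / (1 + exp(−α(θ − β)))
P_1 = 1/(1+e^{-1.0810}) = 0.7467
P_2 = 1/(1+e^{-0.9729}) = 0.7257
L = (1−P_1) × P_2 = 0.2533 × 0.7257 = 0.18383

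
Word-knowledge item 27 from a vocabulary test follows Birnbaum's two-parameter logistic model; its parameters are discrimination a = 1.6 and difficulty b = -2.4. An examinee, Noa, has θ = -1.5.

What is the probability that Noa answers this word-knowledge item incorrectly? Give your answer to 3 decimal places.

0.192

P(θ) = 1 / (1 + exp(−a(θ − b)))
Exponent: 1.6 × (-1.5 − (-2.4)) = 1.4400
1/(1 + e^{-1.4400}) = 0.8085
P(incorrect) = 1 − 0.8085 = 0.1915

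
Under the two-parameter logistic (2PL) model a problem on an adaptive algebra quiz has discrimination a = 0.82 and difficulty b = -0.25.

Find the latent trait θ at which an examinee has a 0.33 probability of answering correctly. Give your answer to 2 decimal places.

P(θ) = 1 / (1 + exp(−a(θ − b)))
logit = ln(0.3300/0.6700) = -0.7082
θ = b + logit/(a) = -0.25 + (-0.7082)/0.8200 = -1.1136

-1.11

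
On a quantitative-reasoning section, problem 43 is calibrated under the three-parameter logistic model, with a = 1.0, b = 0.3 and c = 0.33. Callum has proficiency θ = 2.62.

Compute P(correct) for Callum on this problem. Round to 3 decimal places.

P(θ) = c + (1 − c) · 1 / (1 + exp(−a(θ − b)))
Exponent: 1.0 × (2.62 − 0.3) = 2.3200
1/(1 + e^{-2.3200}) = 0.9105
P = 0.33 + 0.67 × 0.9105 = 0.9400

0.940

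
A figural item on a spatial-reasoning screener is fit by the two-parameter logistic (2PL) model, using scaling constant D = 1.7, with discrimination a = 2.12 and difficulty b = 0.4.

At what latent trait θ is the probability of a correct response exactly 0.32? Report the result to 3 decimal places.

P(θ) = 1 / (1 + exp(−D·a(θ − b)))
logit = ln(0.3200/0.6800) = -0.7538
θ = b + logit/(1.7·a) = 0.4 + (-0.7538)/3.6040 = 0.1909

0.191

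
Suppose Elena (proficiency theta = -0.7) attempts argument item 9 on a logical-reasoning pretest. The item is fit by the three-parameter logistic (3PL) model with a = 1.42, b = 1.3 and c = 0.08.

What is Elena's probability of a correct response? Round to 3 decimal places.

0.131

P(theta) = c + (1 − c) · 1 / (1 + exp(−a(theta − b)))
Exponent: 1.42 × (-0.7 − 1.3) = -2.8400
1/(1 + e^{2.8400}) = 0.0552
P = 0.08 + 0.92 × 0.0552 = 0.1308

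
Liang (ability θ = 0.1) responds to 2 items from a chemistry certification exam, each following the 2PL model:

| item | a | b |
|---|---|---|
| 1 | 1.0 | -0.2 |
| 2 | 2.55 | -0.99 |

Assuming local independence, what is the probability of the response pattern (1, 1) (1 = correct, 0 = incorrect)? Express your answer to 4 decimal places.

0.5409

P(θ) = 1 / (1 + exp(−a(θ − b)))
P_1 = 1/(1+e^{-0.3000}) = 0.5744
P_2 = 1/(1+e^{-2.7795}) = 0.9416
L = P_1 × P_2 = 0.5744 × 0.9416 = 0.54087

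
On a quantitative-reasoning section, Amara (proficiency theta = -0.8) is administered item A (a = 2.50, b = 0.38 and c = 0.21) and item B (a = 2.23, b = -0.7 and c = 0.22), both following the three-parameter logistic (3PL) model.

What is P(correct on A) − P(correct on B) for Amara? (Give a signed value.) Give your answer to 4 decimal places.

P(theta) = c + (1 − c) · 1 / (1 + exp(−a(theta − b)))
P_A = 0.2493
P_B = 0.5667
P_A − P_B = -0.3174

-0.3174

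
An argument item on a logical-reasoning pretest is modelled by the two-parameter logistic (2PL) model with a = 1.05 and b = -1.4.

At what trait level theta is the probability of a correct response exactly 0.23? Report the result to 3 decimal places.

P(theta) = 1 / (1 + exp(−a(theta − b)))
logit = ln(0.2300/0.7700) = -1.2083
theta = b + logit/(a) = -1.4 + (-1.2083)/1.0500 = -2.5508

-2.551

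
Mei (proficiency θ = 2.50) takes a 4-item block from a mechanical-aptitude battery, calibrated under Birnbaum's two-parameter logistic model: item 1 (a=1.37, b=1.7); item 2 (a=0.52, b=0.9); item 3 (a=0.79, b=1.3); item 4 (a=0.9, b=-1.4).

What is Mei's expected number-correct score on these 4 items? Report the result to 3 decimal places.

3.138

P(θ) = 1 / (1 + exp(−a(θ − b)))
P_1 = 1/(1+e^{-1.0960}) = 0.7495
P_2 = 1/(1+e^{-0.8320}) = 0.6968
P_3 = 1/(1+e^{-0.9480}) = 0.7207
P_4 = 1/(1+e^{-3.5100}) = 0.9710
E[score] = 0.7495 + 0.6968 + 0.7207 + 0.9710 = 3.1380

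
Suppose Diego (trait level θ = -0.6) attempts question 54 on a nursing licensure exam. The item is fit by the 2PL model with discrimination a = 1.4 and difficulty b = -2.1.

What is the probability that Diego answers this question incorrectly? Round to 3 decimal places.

P(θ) = 1 / (1 + exp(−a(θ − b)))
Exponent: 1.4 × (-0.6 − (-2.1)) = 2.1000
1/(1 + e^{-2.1000}) = 0.8909
P(incorrect) = 1 − 0.8909 = 0.1091

0.109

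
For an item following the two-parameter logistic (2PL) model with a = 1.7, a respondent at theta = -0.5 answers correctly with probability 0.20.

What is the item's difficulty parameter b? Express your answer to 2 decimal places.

P(theta) = 1 / (1 + exp(−a(theta − b)))
logit(0.20) = ln(0.20/0.80) = -1.3863
b = theta − logit/(a) = -0.5 − (-1.3863)/1.7000 = 0.3155

0.32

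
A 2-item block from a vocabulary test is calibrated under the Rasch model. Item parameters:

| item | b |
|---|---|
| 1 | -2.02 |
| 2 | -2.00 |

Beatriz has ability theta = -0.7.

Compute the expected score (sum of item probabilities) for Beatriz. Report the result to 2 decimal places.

1.58

P(theta) = 1 / (1 + exp(−(theta − b)))
P_1 = 1/(1+e^{-1.3200}) = 0.7892
P_2 = 1/(1+e^{-1.3000}) = 0.7858
E[score] = 0.7892 + 0.7858 = 1.5750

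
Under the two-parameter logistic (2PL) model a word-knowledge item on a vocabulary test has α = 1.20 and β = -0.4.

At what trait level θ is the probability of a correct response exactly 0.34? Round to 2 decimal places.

-0.95

P(θ) = 1 / (1 + exp(−α(θ − β)))
logit = ln(0.3400/0.6600) = -0.6633
θ = β + logit/(α) = -0.4 + (-0.6633)/1.2000 = -0.9527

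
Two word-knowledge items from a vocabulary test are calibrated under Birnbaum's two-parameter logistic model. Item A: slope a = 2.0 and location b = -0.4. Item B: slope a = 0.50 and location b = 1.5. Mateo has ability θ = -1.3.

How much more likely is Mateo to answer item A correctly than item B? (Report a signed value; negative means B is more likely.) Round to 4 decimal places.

-0.0560

P(θ) = 1 / (1 + exp(−a(θ − b)))
P_A = 0.1419
P_B = 0.1978
P_A − P_B = -0.0560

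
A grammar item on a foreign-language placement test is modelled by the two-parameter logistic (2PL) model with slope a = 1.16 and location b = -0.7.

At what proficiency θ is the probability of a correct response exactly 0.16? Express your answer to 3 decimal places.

-2.130

P(θ) = 1 / (1 + exp(−a(θ − b)))
logit = ln(0.1600/0.8400) = -1.6582
θ = b + logit/(a) = -0.7 + (-1.6582)/1.1600 = -2.1295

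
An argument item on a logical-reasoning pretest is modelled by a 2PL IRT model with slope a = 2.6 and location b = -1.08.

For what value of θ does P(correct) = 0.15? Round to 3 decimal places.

P(θ) = 1 / (1 + exp(−a(θ − b)))
logit = ln(0.1500/0.8500) = -1.7346
θ = b + logit/(a) = -1.08 + (-1.7346)/2.6000 = -1.7472

-1.747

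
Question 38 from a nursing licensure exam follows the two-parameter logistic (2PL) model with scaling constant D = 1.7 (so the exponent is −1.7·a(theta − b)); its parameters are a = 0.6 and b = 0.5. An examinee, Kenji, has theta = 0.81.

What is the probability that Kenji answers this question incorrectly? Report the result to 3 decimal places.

0.422

P(theta) = 1 / (1 + exp(−D·a(theta − b)))
Exponent: 1.7 × 0.6 × (0.81 − 0.5) = 0.3162
1/(1 + e^{-0.3162}) = 0.5784
P = 0.5784
P(incorrect) = 1 − 0.5784 = 0.4216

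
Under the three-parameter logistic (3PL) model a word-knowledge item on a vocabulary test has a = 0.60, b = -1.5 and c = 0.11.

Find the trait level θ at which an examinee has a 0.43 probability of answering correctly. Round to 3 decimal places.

-2.462

P(θ) = c + (1 − c) · 1 / (1 + exp(−a(θ − b)))
Remove guessing floor: (0.43 − 0.11)/(1 − 0.11) = 0.3596
logit = ln(0.3596/0.6404) = -0.5773
θ = b + logit/(a) = -1.5 + (-0.5773)/0.6000 = -2.4622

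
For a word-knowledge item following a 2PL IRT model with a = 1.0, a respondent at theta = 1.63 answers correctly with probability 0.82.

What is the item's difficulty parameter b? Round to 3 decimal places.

P(theta) = 1 / (1 + exp(−a(theta − b)))
logit(0.82) = ln(0.82/0.18) = 1.5163
b = theta − logit/(a) = 1.63 − 1.5163/1.0000 = 0.1137

0.114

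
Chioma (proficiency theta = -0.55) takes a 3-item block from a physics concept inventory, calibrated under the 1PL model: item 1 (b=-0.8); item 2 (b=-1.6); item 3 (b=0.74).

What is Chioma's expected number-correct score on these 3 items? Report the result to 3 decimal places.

P(theta) = 1 / (1 + exp(−(theta − b)))
P_1 = 1/(1+e^{-0.2500}) = 0.5622
P_2 = 1/(1+e^{-1.0500}) = 0.7408
P_3 = 1/(1+e^{1.2900}) = 0.2159
E[score] = 0.5622 + 0.7408 + 0.2159 = 1.5188

1.519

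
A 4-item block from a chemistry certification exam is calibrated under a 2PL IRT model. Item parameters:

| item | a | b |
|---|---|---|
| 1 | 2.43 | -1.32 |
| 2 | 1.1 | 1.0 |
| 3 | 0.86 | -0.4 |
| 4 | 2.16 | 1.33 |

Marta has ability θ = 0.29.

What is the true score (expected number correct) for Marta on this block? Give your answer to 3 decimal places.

P(θ) = 1 / (1 + exp(−a(θ − b)))
P_1 = 1/(1+e^{-3.9123}) = 0.9804
P_2 = 1/(1+e^{0.7810}) = 0.3141
P_3 = 1/(1+e^{-0.5934}) = 0.6441
P_4 = 1/(1+e^{2.2464}) = 0.0957
E[score] = 0.9804 + 0.3141 + 0.6441 + 0.0957 = 2.0343

2.034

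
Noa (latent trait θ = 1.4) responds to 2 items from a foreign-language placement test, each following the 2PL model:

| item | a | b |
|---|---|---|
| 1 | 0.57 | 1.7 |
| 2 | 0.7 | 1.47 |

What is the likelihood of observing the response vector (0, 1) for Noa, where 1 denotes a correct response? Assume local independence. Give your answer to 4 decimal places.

P(θ) = 1 / (1 + exp(−a(θ − b)))
P_1 = 1/(1+e^{0.1710}) = 0.4574
P_2 = 1/(1+e^{0.0490}) = 0.4878
L = (1−P_1) × P_2 = 0.5426 × 0.4878 = 0.26468

0.2647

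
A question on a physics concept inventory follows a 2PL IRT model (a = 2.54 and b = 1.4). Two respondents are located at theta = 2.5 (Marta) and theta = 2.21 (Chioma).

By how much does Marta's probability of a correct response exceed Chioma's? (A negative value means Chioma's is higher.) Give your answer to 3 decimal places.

P(theta) = 1 / (1 + exp(−a(theta − b)))
P(Marta) = 0.9424  [exponent 2.7940]
P(Chioma) = 0.8867  [exponent 2.0574]
Difference = 0.9424 − 0.8867 = 0.0557

0.056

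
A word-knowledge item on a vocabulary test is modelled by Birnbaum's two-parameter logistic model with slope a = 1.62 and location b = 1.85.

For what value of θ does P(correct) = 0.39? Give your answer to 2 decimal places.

1.57

P(θ) = 1 / (1 + exp(−a(θ − b)))
logit = ln(0.3900/0.6100) = -0.4473
θ = b + logit/(a) = 1.85 + (-0.4473)/1.6200 = 1.5739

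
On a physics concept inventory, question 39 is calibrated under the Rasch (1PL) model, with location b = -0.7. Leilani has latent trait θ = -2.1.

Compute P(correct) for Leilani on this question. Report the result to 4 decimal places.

P(θ) = 1 / (1 + exp(−(θ − b)))
Exponent: (-2.1 − (-0.7)) = -1.4000
1/(1 + e^{1.4000}) = 0.1978
P = 0.1978

0.1978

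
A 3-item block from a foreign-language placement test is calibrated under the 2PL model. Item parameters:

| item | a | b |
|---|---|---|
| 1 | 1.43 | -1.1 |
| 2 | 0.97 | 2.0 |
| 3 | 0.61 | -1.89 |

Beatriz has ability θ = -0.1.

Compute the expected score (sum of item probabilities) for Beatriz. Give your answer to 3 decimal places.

1.671

P(θ) = 1 / (1 + exp(−a(θ − b)))
P_1 = 1/(1+e^{-1.4300}) = 0.8069
P_2 = 1/(1+e^{2.0370}) = 0.1154
P_3 = 1/(1+e^{-1.0919}) = 0.7487
E[score] = 0.8069 + 0.1154 + 0.7487 = 1.6710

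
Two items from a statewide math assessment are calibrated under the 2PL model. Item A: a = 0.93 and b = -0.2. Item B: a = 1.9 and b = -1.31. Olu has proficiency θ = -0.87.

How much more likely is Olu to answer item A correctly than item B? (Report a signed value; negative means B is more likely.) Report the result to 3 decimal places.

P(θ) = 1 / (1 + exp(−a(θ − b)))
P_A = 0.3491
P_B = 0.6976
P_A − P_B = -0.3485

-0.349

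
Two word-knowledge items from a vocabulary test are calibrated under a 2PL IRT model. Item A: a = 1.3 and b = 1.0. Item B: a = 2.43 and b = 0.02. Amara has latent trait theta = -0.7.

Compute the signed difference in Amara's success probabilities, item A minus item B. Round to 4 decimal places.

-0.0492

P(theta) = 1 / (1 + exp(−a(theta − b)))
P_A = 0.0989
P_B = 0.1481
P_A − P_B = -0.0492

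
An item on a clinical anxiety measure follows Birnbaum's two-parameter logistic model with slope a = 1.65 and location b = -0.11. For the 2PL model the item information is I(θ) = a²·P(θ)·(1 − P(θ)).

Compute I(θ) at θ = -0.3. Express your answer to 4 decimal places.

P = 1/(1+e^{0.3135}) = 0.4223
P(1−P) = 0.4223 × 0.5777 = 0.2440
I = a² × P(1−P) = 1.65² × 0.2440 = 0.66417

0.6642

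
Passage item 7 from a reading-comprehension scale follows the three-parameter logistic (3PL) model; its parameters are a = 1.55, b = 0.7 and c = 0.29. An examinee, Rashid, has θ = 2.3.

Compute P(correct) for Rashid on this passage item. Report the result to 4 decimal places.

P(θ) = c + (1 − c) · 1 / (1 + exp(−a(θ − b)))
Exponent: 1.55 × (2.3 − 0.7) = 2.4800
1/(1 + e^{-2.4800}) = 0.9227
P = 0.29 + 0.71 × 0.9227 = 0.9451

0.9451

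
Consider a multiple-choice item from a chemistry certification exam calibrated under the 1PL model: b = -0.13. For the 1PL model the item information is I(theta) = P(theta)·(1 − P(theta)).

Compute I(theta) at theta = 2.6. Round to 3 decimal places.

0.057

P = 1/(1+e^{-2.7300}) = 0.9388
P(1−P) = 0.9388 × 0.0612 = 0.0575
I = P(1−P) = 0.05748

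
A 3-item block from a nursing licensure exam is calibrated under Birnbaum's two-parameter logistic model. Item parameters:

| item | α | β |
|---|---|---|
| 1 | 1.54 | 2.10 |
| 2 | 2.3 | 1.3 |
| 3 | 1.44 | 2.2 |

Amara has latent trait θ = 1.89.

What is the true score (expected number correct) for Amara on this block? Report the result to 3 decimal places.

P(θ) = 1 / (1 + exp(−α(θ − β)))
P_1 = 1/(1+e^{0.3234}) = 0.4198
P_2 = 1/(1+e^{-1.3570}) = 0.7953
P_3 = 1/(1+e^{0.4464}) = 0.3902
E[score] = 0.4198 + 0.7953 + 0.3902 = 1.6053

1.605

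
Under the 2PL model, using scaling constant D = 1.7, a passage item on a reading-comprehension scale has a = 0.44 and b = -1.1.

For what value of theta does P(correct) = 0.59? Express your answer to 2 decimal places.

-0.61

P(theta) = 1 / (1 + exp(−D·a(theta − b)))
logit = ln(0.5900/0.4100) = 0.3640
theta = b + logit/(1.7·a) = -1.1 + 0.3640/0.7480 = -0.6134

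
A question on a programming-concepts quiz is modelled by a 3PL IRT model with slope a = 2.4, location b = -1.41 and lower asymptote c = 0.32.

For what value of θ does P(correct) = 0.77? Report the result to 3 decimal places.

P(θ) = c + (1 − c) · 1 / (1 + exp(−a(θ − b)))
Remove guessing floor: (0.77 − 0.32)/(1 − 0.32) = 0.6618
logit = ln(0.6618/0.3382) = 0.6712
θ = b + logit/(a) = -1.41 + 0.6712/2.4000 = -1.1303

-1.130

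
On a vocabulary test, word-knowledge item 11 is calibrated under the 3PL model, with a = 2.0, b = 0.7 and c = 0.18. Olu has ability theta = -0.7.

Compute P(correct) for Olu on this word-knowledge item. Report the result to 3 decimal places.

P(theta) = c + (1 − c) · 1 / (1 + exp(−a(theta − b)))
Exponent: 2.0 × (-0.7 − 0.7) = -2.8000
1/(1 + e^{2.8000}) = 0.0573
P = 0.18 + 0.82 × 0.0573 = 0.2270

0.227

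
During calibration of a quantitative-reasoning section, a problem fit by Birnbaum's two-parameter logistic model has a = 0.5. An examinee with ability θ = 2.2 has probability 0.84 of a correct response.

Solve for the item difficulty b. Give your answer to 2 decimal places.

-1.12

P(θ) = 1 / (1 + exp(−a(θ − b)))
logit(0.84) = ln(0.84/0.16) = 1.6582
b = θ − logit/(a) = 2.2 − 1.6582/0.5000 = -1.1165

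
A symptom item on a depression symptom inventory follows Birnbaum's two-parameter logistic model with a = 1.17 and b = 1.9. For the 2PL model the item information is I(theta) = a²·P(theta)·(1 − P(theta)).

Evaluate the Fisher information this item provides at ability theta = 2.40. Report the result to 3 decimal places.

P = 1/(1+e^{-0.5850}) = 0.6422
P(1−P) = 0.6422 × 0.3578 = 0.2298
I = a² × P(1−P) = 1.17² × 0.2298 = 0.31454

0.315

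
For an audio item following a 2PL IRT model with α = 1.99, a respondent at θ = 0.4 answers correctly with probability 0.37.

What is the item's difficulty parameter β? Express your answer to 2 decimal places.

P(θ) = 1 / (1 + exp(−α(θ − β)))
logit(0.37) = ln(0.37/0.63) = -0.5322
β = θ − logit/(α) = 0.4 − (-0.5322)/1.9900 = 0.6674

0.67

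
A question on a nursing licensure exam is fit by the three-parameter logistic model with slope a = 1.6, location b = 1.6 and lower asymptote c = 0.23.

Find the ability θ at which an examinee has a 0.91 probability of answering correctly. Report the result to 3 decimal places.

P(θ) = c + (1 − c) · 1 / (1 + exp(−a(θ − b)))
Remove guessing floor: (0.91 − 0.23)/(1 − 0.23) = 0.8831
logit = ln(0.8831/0.1169) = 2.0223
θ = b + logit/(a) = 1.6 + 2.0223/1.6000 = 2.8639

2.864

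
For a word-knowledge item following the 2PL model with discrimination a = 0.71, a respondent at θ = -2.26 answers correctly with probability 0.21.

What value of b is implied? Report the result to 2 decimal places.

-0.39

P(θ) = 1 / (1 + exp(−a(θ − b)))
logit(0.21) = ln(0.21/0.79) = -1.3249
b = θ − logit/(a) = -2.26 − (-1.3249)/0.7100 = -0.3939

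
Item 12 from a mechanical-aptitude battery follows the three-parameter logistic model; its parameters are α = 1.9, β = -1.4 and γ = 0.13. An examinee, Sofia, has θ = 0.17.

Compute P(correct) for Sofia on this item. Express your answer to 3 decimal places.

0.958

P(θ) = γ + (1 − γ) · 1 / (1 + exp(−α(θ − β)))
Exponent: 1.9 × (0.17 − (-1.4)) = 2.9830
1/(1 + e^{-2.9830}) = 0.9518
P = 0.13 + 0.87 × 0.9518 = 0.9581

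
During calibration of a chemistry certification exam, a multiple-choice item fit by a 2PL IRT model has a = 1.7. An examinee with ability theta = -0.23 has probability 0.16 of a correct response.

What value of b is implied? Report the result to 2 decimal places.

P(theta) = 1 / (1 + exp(−a(theta − b)))
logit(0.16) = ln(0.16/0.84) = -1.6582
b = theta − logit/(a) = -0.23 − (-1.6582)/1.7000 = 0.7454

0.75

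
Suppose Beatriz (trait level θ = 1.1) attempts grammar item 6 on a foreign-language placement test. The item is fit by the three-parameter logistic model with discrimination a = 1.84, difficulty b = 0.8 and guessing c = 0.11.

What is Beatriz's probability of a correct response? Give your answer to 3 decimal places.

0.675

P(θ) = c + (1 − c) · 1 / (1 + exp(−a(θ − b)))
Exponent: 1.84 × (1.1 − 0.8) = 0.5520
1/(1 + e^{-0.5520}) = 0.6346
P = 0.11 + 0.89 × 0.6346 = 0.6748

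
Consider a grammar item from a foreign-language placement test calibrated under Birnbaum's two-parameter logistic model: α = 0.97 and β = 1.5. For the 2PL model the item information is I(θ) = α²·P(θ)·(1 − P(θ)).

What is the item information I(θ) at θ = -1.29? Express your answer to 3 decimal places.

0.055

P = 1/(1+e^{2.7063}) = 0.0626
P(1−P) = 0.0626 × 0.9374 = 0.0587
I = α² × P(1−P) = 0.97² × 0.0587 = 0.05522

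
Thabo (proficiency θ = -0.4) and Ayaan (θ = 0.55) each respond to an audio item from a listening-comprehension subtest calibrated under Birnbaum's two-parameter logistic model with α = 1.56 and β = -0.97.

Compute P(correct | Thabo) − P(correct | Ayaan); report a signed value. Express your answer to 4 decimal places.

-0.2059

P(θ) = 1 / (1 + exp(−α(θ − β)))
P(Thabo) = 0.7087  [exponent 0.8892]
P(Ayaan) = 0.9146  [exponent 2.3712]
Difference = 0.7087 − 0.9146 = -0.2059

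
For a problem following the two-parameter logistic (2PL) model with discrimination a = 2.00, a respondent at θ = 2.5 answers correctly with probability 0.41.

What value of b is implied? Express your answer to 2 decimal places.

2.68

P(θ) = 1 / (1 + exp(−a(θ − b)))
logit(0.41) = ln(0.41/0.59) = -0.3640
b = θ − logit/(a) = 2.5 − (-0.3640)/2.0000 = 2.6820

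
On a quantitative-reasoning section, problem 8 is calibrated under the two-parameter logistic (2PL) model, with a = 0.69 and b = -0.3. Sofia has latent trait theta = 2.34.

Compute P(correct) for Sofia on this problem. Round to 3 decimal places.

0.861

P(theta) = 1 / (1 + exp(−a(theta − b)))
Exponent: 0.69 × (2.34 − (-0.3)) = 1.8216
1/(1 + e^{-1.8216}) = 0.8608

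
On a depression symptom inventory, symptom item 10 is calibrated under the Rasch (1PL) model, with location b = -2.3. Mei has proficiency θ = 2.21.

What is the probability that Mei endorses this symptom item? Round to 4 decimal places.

P(θ) = 1 / (1 + exp(−(θ − b)))
Exponent: (2.21 − (-2.3)) = 4.5100
1/(1 + e^{-4.5100}) = 0.9891
P = 0.9891

0.9891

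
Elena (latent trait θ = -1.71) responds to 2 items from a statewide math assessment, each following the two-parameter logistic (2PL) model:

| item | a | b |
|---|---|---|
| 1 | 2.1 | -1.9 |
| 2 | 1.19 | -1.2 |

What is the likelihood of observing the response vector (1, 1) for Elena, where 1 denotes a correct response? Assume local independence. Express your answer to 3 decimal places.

P(θ) = 1 / (1 + exp(−a(θ − b)))
P_1 = 1/(1+e^{-0.3990}) = 0.5984
P_2 = 1/(1+e^{0.6069}) = 0.3528
L = P_1 × P_2 = 0.5984 × 0.3528 = 0.21111

0.211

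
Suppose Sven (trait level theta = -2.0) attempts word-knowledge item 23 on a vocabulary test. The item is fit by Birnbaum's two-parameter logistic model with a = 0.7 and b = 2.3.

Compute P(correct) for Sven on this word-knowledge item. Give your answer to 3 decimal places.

0.047

P(theta) = 1 / (1 + exp(−a(theta − b)))
Exponent: 0.7 × (-2.0 − 2.3) = -3.0100
1/(1 + e^{3.0100}) = 0.0470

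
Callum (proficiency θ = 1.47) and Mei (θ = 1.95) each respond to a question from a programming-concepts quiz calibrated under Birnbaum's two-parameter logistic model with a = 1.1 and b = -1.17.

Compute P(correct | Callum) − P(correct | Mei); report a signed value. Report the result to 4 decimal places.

P(θ) = 1 / (1 + exp(−a(θ − b)))
P(Callum) = 0.9480  [exponent 2.9040]
P(Mei) = 0.9687  [exponent 3.4320]
Difference = 0.9480 − 0.9687 = -0.0206

-0.0206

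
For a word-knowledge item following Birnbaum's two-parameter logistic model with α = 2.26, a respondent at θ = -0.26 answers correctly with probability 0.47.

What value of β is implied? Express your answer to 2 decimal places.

-0.21

P(θ) = 1 / (1 + exp(−α(θ − β)))
logit(0.47) = ln(0.47/0.53) = -0.1201
β = θ − logit/(α) = -0.26 − (-0.1201)/2.2600 = -0.2068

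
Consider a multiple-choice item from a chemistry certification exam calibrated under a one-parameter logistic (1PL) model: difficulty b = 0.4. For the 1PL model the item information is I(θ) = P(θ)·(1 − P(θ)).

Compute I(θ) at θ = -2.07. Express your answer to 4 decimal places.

P = 1/(1+e^{2.4700}) = 0.0780
P(1−P) = 0.0780 × 0.9220 = 0.0719
I = P(1−P) = 0.07191

0.0719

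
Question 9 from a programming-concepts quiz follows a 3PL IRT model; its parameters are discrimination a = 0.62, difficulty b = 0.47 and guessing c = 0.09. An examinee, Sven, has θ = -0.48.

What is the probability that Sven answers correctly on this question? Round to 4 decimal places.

P(θ) = c + (1 − c) · 1 / (1 + exp(−a(θ − b)))
Exponent: 0.62 × (-0.48 − 0.47) = -0.5890
1/(1 + e^{0.5890}) = 0.3569
P = 0.09 + 0.91 × 0.3569 = 0.4147

0.4147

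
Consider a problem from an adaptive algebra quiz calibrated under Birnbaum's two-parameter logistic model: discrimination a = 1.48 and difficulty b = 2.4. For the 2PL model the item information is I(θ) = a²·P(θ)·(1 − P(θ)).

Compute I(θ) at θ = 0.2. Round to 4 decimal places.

P = 1/(1+e^{3.2560}) = 0.0371
P(1−P) = 0.0371 × 0.9629 = 0.0357
I = a² × P(1−P) = 1.48² × 0.0357 = 0.07827

0.0783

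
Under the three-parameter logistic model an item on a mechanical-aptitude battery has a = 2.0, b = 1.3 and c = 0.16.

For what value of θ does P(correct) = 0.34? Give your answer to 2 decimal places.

0.65

P(θ) = c + (1 − c) · 1 / (1 + exp(−a(θ − b)))
Remove guessing floor: (0.34 − 0.16)/(1 − 0.16) = 0.2143
logit = ln(0.2143/0.7857) = -1.2993
θ = b + logit/(a) = 1.3 + (-1.2993)/2.0000 = 0.6504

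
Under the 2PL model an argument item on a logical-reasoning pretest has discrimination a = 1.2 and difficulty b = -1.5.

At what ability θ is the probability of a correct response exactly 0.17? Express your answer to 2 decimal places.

P(θ) = 1 / (1 + exp(−a(θ − b)))
logit = ln(0.1700/0.8300) = -1.5856
θ = b + logit/(a) = -1.5 + (-1.5856)/1.2000 = -2.8214

-2.82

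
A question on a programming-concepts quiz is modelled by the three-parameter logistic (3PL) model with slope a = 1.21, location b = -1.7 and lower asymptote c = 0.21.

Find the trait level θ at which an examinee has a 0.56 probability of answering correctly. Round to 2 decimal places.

-1.89

P(θ) = c + (1 − c) · 1 / (1 + exp(−a(θ − b)))
Remove guessing floor: (0.56 − 0.21)/(1 − 0.21) = 0.4430
logit = ln(0.4430/0.5570) = -0.2288
θ = b + logit/(a) = -1.7 + (-0.2288)/1.2100 = -1.8891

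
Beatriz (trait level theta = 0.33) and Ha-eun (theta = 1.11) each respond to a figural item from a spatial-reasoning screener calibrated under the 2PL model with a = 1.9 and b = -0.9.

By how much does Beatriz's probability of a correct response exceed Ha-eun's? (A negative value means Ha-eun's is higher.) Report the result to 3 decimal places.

-0.067

P(theta) = 1 / (1 + exp(−a(theta − b)))
P(Beatriz) = 0.9119  [exponent 2.3370]
P(Ha-eun) = 0.9785  [exponent 3.8190]
Difference = 0.9119 − 0.9785 = -0.0666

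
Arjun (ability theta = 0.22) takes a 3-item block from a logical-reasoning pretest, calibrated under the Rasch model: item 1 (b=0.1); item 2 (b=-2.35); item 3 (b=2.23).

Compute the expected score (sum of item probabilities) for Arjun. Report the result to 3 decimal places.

1.577

P(theta) = 1 / (1 + exp(−(theta − b)))
P_1 = 1/(1+e^{-0.1200}) = 0.5300
P_2 = 1/(1+e^{-2.5700}) = 0.9289
P_3 = 1/(1+e^{2.0100}) = 0.1182
E[score] = 0.5300 + 0.9289 + 0.1182 = 1.5770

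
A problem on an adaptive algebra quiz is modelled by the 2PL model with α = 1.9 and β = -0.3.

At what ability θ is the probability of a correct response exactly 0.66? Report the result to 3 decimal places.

0.049

P(θ) = 1 / (1 + exp(−α(θ − β)))
logit = ln(0.6600/0.3400) = 0.6633
θ = β + logit/(α) = -0.3 + 0.6633/1.9000 = 0.0491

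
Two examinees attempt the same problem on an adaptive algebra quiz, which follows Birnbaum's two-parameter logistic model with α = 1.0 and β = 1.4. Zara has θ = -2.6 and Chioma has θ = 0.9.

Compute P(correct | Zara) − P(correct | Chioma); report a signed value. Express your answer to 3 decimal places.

-0.360

P(θ) = 1 / (1 + exp(−α(θ − β)))
P(Zara) = 0.0180  [exponent -4.0000]
P(Chioma) = 0.3775  [exponent -0.5000]
Difference = 0.0180 − 0.3775 = -0.3596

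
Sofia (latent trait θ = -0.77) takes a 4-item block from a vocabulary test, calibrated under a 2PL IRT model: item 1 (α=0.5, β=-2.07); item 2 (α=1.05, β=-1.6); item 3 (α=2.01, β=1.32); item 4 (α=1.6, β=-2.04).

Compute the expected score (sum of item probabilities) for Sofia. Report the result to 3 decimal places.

P(θ) = 1 / (1 + exp(−α(θ − β)))
P_1 = 1/(1+e^{-0.6500}) = 0.6570
P_2 = 1/(1+e^{-0.8715}) = 0.7051
P_3 = 1/(1+e^{4.2009}) = 0.0148
P_4 = 1/(1+e^{-2.0320}) = 0.8841
E[score] = 0.6570 + 0.7051 + 0.0148 + 0.8841 = 2.2609

2.261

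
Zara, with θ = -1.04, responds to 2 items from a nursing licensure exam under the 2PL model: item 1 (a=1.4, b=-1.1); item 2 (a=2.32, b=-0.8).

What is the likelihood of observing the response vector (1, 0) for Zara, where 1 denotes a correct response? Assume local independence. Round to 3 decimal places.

0.331

P(θ) = 1 / (1 + exp(−a(θ − b)))
P_1 = 1/(1+e^{-0.0840}) = 0.5210
P_2 = 1/(1+e^{0.5568}) = 0.3643
L = P_1 × (1−P_2) = 0.5210 × 0.6357 = 0.33120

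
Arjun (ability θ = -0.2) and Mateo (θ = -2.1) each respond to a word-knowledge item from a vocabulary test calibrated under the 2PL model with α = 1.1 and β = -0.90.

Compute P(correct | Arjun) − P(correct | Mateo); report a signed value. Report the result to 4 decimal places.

0.4727

P(θ) = 1 / (1 + exp(−α(θ − β)))
P(Arjun) = 0.6835  [exponent 0.7700]
P(Mateo) = 0.2108  [exponent -1.3200]
Difference = 0.6835 − 0.2108 = 0.4727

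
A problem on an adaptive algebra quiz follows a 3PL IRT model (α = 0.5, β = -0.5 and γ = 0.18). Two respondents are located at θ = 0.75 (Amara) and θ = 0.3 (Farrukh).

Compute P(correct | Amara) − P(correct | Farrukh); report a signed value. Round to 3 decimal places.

0.043

P(θ) = γ + (1 − γ) · 1 / (1 + exp(−α(θ − β)))
P(Amara) = 0.7141  [exponent 0.6250]
P(Farrukh) = 0.6709  [exponent 0.4000]
Difference = 0.7141 − 0.6709 = 0.0432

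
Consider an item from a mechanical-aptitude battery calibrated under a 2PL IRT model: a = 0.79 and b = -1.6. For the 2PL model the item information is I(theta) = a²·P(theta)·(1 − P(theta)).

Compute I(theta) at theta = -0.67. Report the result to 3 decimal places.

P = 1/(1+e^{-0.7347}) = 0.6758
P(1−P) = 0.6758 × 0.3242 = 0.2191
I = a² × P(1−P) = 0.79² × 0.2191 = 0.13673

0.137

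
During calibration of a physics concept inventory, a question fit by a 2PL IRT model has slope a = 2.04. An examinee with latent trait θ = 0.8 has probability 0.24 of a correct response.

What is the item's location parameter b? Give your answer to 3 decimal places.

1.365

P(θ) = 1 / (1 + exp(−a(θ − b)))
logit(0.24) = ln(0.24/0.76) = -1.1527
b = θ − logit/(a) = 0.8 − (-1.1527)/2.0400 = 1.3650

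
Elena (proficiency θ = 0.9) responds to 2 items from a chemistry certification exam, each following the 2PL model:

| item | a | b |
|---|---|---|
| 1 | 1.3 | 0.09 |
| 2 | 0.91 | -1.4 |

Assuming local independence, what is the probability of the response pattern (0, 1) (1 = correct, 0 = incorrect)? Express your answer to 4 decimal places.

P(θ) = 1 / (1 + exp(−a(θ − b)))
P_1 = 1/(1+e^{-1.0530}) = 0.7414
P_2 = 1/(1+e^{-2.0930}) = 0.8902
L = (1−P_1) × P_2 = 0.2586 × 0.8902 = 0.23026

0.2303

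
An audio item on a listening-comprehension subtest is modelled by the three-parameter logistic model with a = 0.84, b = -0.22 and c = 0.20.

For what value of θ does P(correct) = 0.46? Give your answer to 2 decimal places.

-1.09

P(θ) = c + (1 − c) · 1 / (1 + exp(−a(θ − b)))
Remove guessing floor: (0.46 − 0.20)/(1 − 0.20) = 0.3250
logit = ln(0.3250/0.6750) = -0.7309
θ = b + logit/(a) = -0.22 + (-0.7309)/0.8400 = -1.0901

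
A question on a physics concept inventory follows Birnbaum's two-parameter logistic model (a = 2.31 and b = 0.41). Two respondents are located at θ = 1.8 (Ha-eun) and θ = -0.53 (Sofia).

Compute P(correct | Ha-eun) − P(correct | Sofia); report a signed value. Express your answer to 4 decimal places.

P(θ) = 1 / (1 + exp(−a(θ − b)))
P(Ha-eun) = 0.9612  [exponent 3.2109]
P(Sofia) = 0.1023  [exponent -2.1714]
Difference = 0.9612 − 0.1023 = 0.8589

0.8589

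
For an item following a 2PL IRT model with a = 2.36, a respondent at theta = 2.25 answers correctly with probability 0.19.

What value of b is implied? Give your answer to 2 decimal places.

2.86

P(theta) = 1 / (1 + exp(−a(theta − b)))
logit(0.19) = ln(0.19/0.81) = -1.4500
b = theta − logit/(a) = 2.25 − (-1.4500)/2.3600 = 2.8644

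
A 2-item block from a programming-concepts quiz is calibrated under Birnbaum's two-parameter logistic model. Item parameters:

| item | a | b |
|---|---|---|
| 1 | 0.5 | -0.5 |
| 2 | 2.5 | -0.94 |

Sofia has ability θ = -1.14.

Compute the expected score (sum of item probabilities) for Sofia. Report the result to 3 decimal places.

0.798

P(θ) = 1 / (1 + exp(−a(θ − b)))
P_1 = 1/(1+e^{0.3200}) = 0.4207
P_2 = 1/(1+e^{0.5000}) = 0.3775
E[score] = 0.4207 + 0.3775 = 0.7982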